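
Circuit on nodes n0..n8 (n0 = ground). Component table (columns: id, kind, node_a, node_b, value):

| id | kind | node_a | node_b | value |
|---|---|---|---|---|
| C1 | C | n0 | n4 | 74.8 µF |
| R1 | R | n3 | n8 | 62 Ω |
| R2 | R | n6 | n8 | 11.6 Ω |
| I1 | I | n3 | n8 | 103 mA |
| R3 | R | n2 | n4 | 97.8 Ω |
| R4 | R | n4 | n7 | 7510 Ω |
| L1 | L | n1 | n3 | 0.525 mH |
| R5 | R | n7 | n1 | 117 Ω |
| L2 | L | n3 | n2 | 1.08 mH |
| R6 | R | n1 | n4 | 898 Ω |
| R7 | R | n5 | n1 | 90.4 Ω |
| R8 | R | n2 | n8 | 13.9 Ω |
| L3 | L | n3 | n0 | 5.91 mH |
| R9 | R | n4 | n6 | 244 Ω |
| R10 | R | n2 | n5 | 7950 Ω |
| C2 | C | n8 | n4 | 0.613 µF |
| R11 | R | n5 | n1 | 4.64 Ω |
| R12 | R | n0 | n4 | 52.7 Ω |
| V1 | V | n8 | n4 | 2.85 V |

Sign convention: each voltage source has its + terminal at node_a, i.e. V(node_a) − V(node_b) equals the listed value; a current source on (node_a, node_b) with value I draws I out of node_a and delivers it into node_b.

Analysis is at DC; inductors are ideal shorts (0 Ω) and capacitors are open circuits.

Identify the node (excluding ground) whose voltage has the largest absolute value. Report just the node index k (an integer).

8

Apply KCL at each of the 8 non-ground nodes and solve the resulting linear system.
Node n1: branches {L1, R5, R6, R7, R11} → V_1 = 0.000
Node n2: branches {R3, L2, R8, R10} → V_2 = 0.000
Node n3: branches {R1, I1, L1, L2, L3} → V_3 = 0.000
Node n4: branches {C1, R3, R4, R6, R9, C2, R12, V1} → V_4 = -1.249
Node n5: branches {R7, R10, R11} → V_5 = 0.000
Node n6: branches {R2, R9} → V_6 = 1.472
Node n7: branches {R4, R5} → V_7 = -0.01916
Node n8: branches {R1, R2, I1, R8, C2, V1} → V_8 = 1.601
Source currents: i(L1)=-0.001554, i(L2)=-0.1024, i(L3)=0.02370, i(V1)=-0.04917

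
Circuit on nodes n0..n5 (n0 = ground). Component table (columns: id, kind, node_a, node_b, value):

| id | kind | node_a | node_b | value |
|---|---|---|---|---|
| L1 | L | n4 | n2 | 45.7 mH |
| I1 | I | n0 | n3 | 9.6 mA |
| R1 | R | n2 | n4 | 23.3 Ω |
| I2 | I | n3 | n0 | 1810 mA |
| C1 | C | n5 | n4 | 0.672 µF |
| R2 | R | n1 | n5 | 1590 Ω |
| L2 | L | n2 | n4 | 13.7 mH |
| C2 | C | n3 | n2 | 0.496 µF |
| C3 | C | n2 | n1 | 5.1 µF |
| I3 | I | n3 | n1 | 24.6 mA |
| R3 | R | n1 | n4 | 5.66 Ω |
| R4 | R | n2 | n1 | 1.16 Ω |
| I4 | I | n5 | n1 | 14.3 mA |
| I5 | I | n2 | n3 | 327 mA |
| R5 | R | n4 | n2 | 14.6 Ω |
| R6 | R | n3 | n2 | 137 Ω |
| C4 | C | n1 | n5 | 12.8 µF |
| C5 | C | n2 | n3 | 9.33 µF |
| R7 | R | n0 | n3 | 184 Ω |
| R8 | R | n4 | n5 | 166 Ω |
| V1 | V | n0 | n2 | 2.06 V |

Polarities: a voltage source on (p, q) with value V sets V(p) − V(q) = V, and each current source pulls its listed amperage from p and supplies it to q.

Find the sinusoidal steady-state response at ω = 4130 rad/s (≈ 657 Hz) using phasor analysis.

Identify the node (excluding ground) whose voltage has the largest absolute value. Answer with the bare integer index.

MNA unknowns: 5 node voltages V₁..V_5 plus 1 source current (V1)
L1: Y=0.000-0.005298j on G[4,2]
I1: z[0]−=0.0096, z[3]+=0.0096
R1: Y=0.04292+0.000j on G[2,4]
I2: z[3]−=1.81, z[0]+=1.81
C1: Y=0.000+0.002775j on G[5,4]
R2: Y=0.0006289+0.000j on G[1,5]
L2: Y=0.000-0.01767j on G[2,4]
C2: Y=0.000+0.002048j on G[3,2]
C3: Y=0.000+0.02106j on G[2,1]
I3: z[3]−=0.0246, z[1]+=0.0246
R3: Y=0.1767+0.000j on G[1,4]
R4: Y=0.8621+0.000j on G[2,1]
I4: z[5]−=0.0143, z[1]+=0.0143
I5: z[2]−=0.327, z[3]+=0.327
R5: Y=0.06849+0.000j on G[4,2]
R6: Y=0.007299+0.000j on G[3,2]
C4: Y=0.000+0.05286j on G[1,5]
C5: Y=0.000+0.03853j on G[2,3]
R7: Y=0.005435+0.000j on G[0,3]
R8: Y=0.006024+0.000j on G[4,5]
V1: row V0−V2=2.06, i_V1 at 0,2
solve → V1=-2.033-0.001007j, V2=-2.060+0.000j, V3=-12.53+33.35j, V4=-2.047+0.005468j, V5=-2.064+0.2541j
aux → i_V1=1.732+0.1813j

3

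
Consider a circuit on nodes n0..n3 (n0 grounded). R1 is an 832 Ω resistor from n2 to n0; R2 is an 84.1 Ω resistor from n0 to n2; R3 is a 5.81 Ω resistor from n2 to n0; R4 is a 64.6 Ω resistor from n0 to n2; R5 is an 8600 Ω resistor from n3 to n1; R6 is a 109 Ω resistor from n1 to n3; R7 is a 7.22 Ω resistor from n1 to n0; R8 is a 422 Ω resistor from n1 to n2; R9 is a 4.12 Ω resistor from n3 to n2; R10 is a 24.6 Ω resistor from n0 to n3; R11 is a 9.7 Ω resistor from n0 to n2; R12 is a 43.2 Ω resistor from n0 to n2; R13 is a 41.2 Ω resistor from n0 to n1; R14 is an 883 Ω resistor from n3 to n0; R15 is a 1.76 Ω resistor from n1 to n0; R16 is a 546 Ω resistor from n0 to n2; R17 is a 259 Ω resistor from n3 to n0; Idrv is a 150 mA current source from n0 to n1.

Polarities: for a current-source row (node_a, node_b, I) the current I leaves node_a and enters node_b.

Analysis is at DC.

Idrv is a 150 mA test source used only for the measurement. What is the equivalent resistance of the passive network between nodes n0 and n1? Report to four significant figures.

R_eq = 1.348 Ω

Element admittances at DC:
  Y(R1) = 0.001202 S between n2,n0
  Y(R2) = 0.01189 S between n0,n2
  Y(R3) = 0.1721 S between n2,n0
  Y(R4) = 0.01548 S between n0,n2
  Y(R5) = 0.0001163 S between n3,n1
  Y(R6) = 0.009174 S between n1,n3
  Y(R7) = 0.1385 S between n1,n0
  Y(R8) = 0.002370 S between n1,n2
  Y(R9) = 0.2427 S between n3,n2
  Y(R10) = 0.04065 S between n0,n3
  Y(R11) = 0.1031 S between n0,n2
  Y(R12) = 0.02315 S between n0,n2
  Y(R13) = 0.02427 S between n0,n1
  Y(R14) = 0.001133 S between n3,n0
  Y(R15) = 0.5682 S between n1,n0
  Y(R16) = 0.001832 S between n0,n2
  Y(R17) = 0.003861 S between n3,n0
  Idrv: injects 0.15 A into n1 (from n0)
Assemble and solve the 3×3 MNA system:
  V(n1)=0.2021  V(n2)=0.005348  V(n3)=0.01067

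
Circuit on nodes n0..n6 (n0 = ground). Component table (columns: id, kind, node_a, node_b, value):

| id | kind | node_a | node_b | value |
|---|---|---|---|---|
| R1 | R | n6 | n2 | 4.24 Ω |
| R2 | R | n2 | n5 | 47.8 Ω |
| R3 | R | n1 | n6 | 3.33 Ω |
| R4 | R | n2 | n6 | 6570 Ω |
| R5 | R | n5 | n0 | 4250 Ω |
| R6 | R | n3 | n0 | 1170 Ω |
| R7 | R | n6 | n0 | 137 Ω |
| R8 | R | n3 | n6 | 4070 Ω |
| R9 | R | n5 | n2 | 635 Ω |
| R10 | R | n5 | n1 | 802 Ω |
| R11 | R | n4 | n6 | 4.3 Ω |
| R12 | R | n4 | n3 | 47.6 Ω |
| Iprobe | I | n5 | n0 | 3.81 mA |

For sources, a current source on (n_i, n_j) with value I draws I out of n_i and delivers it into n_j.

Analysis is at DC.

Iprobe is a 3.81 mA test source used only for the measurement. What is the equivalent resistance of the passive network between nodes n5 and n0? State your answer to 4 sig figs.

R_eq = 162.6 Ω

MNA unknowns: 6 node voltages V₁..V_6
R1: Y=0.2358 on G[6,2]
R2: Y=0.02092 on G[2,5]
R3: Y=0.3003 on G[1,6]
R4: Y=0.0001522 on G[2,6]
R5: Y=0.0002353 on G[5,0]
R6: Y=0.0008547 on G[3,0]
R7: Y=0.007299 on G[6,0]
R8: Y=0.0002457 on G[3,6]
R9: Y=0.001575 on G[5,2]
R10: Y=0.001247 on G[5,1]
R11: Y=0.2326 on G[4,6]
R12: Y=0.02101 on G[4,3]
Iprobe: z[5]−=0.00381, z[0]+=0.00381
solve → V1=-0.4521, V2=-0.4660, V3=-0.4324, V4=-0.4498, V5=-0.6196, V6=-0.4514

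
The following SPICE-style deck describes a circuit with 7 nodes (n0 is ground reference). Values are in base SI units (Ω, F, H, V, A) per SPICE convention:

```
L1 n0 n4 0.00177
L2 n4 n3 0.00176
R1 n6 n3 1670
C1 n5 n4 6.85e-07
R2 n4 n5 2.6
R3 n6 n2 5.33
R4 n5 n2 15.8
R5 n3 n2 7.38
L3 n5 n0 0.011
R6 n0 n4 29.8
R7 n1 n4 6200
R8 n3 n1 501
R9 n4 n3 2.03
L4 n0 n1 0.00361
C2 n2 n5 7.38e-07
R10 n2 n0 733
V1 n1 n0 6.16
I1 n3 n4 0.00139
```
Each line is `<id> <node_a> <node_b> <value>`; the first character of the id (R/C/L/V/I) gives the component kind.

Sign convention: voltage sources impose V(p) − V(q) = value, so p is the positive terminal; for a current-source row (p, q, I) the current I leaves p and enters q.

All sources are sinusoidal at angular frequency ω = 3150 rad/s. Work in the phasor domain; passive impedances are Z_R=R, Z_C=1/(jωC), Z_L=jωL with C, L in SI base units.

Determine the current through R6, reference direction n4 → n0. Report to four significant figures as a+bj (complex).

0.0003808+0.002060j A

MNA unknowns: 6 node voltages V₁..V_6 plus 1 source current (V1)
L1: Y=0.000-0.1794j on G[0,4]
L2: Y=0.000-0.1804j on G[4,3]
R1: Y=0.0005988+0.000j on G[6,3]
C1: Y=0.000+0.002158j on G[5,4]
R2: Y=0.3846+0.000j on G[4,5]
R3: Y=0.1876+0.000j on G[6,2]
R4: Y=0.06329+0.000j on G[5,2]
R5: Y=0.1355+0.000j on G[3,2]
L3: Y=0.000-0.02886j on G[5,0]
R6: Y=0.03356+0.000j on G[0,4]
R7: Y=0.0001613+0.000j on G[1,4]
R8: Y=0.001996+0.000j on G[3,1]
R9: Y=0.4926+0.000j on G[4,3]
L4: Y=0.000-0.08794j on G[0,1]
C2: Y=0.000+0.002325j on G[2,5]
R10: Y=0.001364+0.000j on G[2,0]
V1: row V1−V0=6.16, i_V1 at 1,0
I1: z[3]−=0.00139, z[4]+=0.00139
solve → V1=6.160+0.000j, V2=0.02279+0.06510j, V3=0.02942+0.06716j, V4=0.01135+0.06139j, V5=0.008925+0.06257j, V6=0.02281+0.06511j
aux → i_V1=-0.01323+0.5418j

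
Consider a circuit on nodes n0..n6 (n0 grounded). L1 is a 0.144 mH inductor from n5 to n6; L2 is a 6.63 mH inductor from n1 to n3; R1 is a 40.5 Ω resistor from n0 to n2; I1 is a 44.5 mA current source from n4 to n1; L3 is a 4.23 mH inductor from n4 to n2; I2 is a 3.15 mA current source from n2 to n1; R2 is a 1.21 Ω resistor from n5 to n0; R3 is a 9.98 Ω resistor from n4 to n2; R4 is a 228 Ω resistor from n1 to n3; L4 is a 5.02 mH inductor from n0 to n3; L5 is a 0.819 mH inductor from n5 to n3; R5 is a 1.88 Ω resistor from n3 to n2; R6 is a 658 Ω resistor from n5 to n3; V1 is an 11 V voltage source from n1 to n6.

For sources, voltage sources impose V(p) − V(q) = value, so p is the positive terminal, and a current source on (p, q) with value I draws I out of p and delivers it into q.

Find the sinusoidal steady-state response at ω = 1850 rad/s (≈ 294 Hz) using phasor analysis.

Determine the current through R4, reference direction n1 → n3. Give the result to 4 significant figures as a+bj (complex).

0.04275+0.0002177j A

Apply KCL at each of the 6 non-ground nodes and solve the resulting linear system.
Node n1: branches {L2, I1, I2, R4, V1} → V_1 = 10.75+0.1290j
Node n2: branches {R1, L3, I2, R3, R5} → V_2 = 0.8755+0.07585j
Node n3: branches {L2, R4, L4, L5, R5, R6} → V_3 = 1.006+0.07937j
Node n4: branches {I1, L3, R3} → V_4 = 0.7064-0.1398j
Node n5: branches {L1, R2, L5, R6} → V_5 = -0.03650+0.1288j
Node n6: branches {L1, V1} → V_6 = -0.2481+0.1290j
Source currents: i(V1)=0.0008574+0.7944j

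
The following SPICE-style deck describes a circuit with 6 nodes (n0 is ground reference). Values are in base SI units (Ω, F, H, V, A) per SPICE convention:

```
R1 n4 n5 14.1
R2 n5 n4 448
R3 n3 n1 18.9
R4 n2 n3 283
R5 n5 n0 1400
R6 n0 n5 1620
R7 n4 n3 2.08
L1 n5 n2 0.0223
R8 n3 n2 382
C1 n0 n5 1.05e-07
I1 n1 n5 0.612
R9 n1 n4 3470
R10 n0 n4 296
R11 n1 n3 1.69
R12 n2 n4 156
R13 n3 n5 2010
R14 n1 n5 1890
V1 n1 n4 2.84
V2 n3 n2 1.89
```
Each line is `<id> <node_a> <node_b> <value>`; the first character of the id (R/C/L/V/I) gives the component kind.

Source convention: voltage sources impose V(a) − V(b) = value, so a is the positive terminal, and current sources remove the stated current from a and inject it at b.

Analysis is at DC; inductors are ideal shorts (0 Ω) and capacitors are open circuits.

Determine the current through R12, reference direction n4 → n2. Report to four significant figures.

-0.001686 A

MNA unknowns: 5 node voltages V₁..V_5 plus 3 source currents (L1, V1, V2)
R1: Y=0.07092 on G[4,5]
R2: Y=0.002232 on G[5,4]
R3: Y=0.05291 on G[3,1]
R4: Y=0.003534 on G[2,3]
R5: Y=0.0007143 on G[5,0]
R6: Y=0.0006173 on G[0,5]
R7: Y=0.4808 on G[4,3]
L1: row V5−V2=0, i_L1 at 5,2
R8: Y=0.002618 on G[3,2]
C1: Y=0.000 on G[0,5]
I1: z[1]−=0.612, z[5]+=0.612
R9: Y=0.0002882 on G[1,4]
R10: Y=0.003378 on G[0,4]
R11: Y=0.5917 on G[1,3]
R12: Y=0.006410 on G[2,4]
R13: Y=0.0004975 on G[3,5]
R14: Y=0.0005291 on G[1,5]
V1: row V1−V4=2.84, i_V1 at 1,4
V2: row V3−V2=1.89, i_V2 at 3,2
solve → V1=2.766, V2=0.1886, V3=2.079, V4=-0.07434, V5=0.1886
aux → i_L1=0.5948, i_V1=-1.057, i_V2=-0.6048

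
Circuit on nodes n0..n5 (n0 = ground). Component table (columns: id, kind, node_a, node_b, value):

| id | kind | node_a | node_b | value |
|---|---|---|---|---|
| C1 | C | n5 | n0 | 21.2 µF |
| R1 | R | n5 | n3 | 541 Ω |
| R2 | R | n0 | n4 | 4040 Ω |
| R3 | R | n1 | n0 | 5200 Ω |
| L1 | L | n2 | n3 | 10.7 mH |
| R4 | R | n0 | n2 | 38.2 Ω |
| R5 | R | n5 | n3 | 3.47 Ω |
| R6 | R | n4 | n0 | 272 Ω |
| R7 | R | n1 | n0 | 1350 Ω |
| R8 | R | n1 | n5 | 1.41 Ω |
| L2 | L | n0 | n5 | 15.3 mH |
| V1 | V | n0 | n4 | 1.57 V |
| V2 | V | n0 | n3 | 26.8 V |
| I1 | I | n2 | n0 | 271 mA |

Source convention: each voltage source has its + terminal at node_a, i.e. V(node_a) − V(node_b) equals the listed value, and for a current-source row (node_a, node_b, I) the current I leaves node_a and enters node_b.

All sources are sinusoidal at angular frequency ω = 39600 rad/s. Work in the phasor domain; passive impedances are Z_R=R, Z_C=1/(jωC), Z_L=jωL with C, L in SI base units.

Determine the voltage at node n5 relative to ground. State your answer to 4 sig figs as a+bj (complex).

MNA unknowns: 5 node voltages V₁..V_5 plus 2 source currents (V1, V2)
C1: Y=0.000+0.8395j on G[5,0]
R1: Y=0.001848+0.000j on G[5,3]
R2: Y=0.0002475+0.000j on G[0,4]
R3: Y=0.0001923+0.000j on G[1,0]
L1: Y=0.000-0.002360j on G[2,3]
R4: Y=0.02618+0.000j on G[0,2]
R5: Y=0.2882+0.000j on G[5,3]
R6: Y=0.003676+0.000j on G[4,0]
R7: Y=0.0007407+0.000j on G[1,0]
R8: Y=0.7092+0.000j on G[1,5]
L2: Y=0.000-0.001650j on G[0,5]
V1: row V0−V4=1.57, i_V1 at 0,4
V2: row V0−V3=26.8, i_V2 at 0,3
I1: z[2]−=0.271, z[0]+=0.271
solve → V1=-2.871+8.268j, V2=-10.48+1.471j, V3=-26.80+0.000j, V4=-1.570+0.000j, V5=-2.875+8.279j
aux → i_V1=-0.006161+0.000j, i_V2=-6.943-2.363j

-2.875+8.279j V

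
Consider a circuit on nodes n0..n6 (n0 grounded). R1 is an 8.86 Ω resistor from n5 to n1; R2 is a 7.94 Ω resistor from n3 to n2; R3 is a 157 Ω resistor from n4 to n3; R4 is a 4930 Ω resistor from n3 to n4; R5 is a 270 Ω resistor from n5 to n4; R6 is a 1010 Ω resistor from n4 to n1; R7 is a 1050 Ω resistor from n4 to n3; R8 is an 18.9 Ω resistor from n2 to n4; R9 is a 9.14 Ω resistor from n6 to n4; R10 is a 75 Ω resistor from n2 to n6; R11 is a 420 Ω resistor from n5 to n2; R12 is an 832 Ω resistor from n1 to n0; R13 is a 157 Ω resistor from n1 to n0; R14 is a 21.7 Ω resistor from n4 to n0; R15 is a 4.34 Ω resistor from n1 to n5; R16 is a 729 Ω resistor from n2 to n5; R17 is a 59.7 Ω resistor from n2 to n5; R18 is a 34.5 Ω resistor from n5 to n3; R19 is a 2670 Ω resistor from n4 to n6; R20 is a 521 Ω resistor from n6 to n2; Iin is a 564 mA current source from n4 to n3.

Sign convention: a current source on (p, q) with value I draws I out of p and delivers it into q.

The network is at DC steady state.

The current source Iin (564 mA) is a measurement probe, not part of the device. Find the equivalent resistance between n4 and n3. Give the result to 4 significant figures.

R_eq = 16.95 Ω

MNA unknowns: 6 node voltages V₁..V_6
R1: Y=0.1129 on G[5,1]
R2: Y=0.1259 on G[3,2]
R3: Y=0.006369 on G[4,3]
R4: Y=0.0002028 on G[3,4]
R5: Y=0.003704 on G[5,4]
R6: Y=0.0009901 on G[4,1]
R7: Y=0.0009524 on G[4,3]
R8: Y=0.05291 on G[2,4]
R9: Y=0.1094 on G[6,4]
R10: Y=0.01333 on G[2,6]
R11: Y=0.002381 on G[5,2]
R12: Y=0.001202 on G[1,0]
R13: Y=0.006369 on G[1,0]
R14: Y=0.04608 on G[4,0]
R15: Y=0.2304 on G[1,5]
R16: Y=0.001372 on G[2,5]
R17: Y=0.01675 on G[2,5]
R18: Y=0.02899 on G[5,3]
R19: Y=0.0003745 on G[4,6]
R20: Y=0.001919 on G[6,2]
Iin: z[4]−=0.564, z[3]+=0.564
solve → V1=5.642, V2=5.378, V3=8.630, V4=-0.9270, V5=5.786, V6=-0.1579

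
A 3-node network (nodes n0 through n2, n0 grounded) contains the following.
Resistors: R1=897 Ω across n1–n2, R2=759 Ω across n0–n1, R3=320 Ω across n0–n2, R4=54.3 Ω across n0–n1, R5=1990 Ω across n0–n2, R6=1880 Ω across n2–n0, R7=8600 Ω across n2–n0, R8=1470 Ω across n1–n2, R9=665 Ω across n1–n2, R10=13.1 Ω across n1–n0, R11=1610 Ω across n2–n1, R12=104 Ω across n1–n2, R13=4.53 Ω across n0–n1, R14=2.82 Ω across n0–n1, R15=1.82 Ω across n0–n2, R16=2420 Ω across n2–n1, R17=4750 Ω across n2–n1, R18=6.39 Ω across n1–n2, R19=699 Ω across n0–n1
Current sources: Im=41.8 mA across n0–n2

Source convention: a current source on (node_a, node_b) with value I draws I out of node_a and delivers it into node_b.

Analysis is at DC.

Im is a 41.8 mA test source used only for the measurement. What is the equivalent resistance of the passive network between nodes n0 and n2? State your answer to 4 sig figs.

Element admittances at DC:
  Y(R1) = 0.001115 S between n1,n2
  Y(R2) = 0.001318 S between n0,n1
  Y(R3) = 0.003125 S between n0,n2
  Y(R4) = 0.01842 S between n0,n1
  Y(R5) = 0.0005025 S between n0,n2
  Y(R6) = 0.0005319 S between n2,n0
  Y(R7) = 0.0001163 S between n2,n0
  Y(R8) = 0.0006803 S between n1,n2
  Y(R9) = 0.001504 S between n1,n2
  Y(R10) = 0.07634 S between n1,n0
  Y(R11) = 0.0006211 S between n2,n1
  Y(R12) = 0.009615 S between n1,n2
  Y(R13) = 0.2208 S between n0,n1
  Y(R14) = 0.3546 S between n0,n1
  Y(R15) = 0.5495 S between n0,n2
  Y(R16) = 0.0004132 S between n2,n1
  Y(R17) = 0.0002105 S between n2,n1
  Y(R18) = 0.1565 S between n1,n2
  Y(R19) = 0.001431 S between n0,n1
  Im: injects 0.0418 A into n2 (from n0)
Assemble and solve the 2×2 MNA system:
  V(n1)=0.01226  V(n2)=0.06059

R_eq = 1.450 Ω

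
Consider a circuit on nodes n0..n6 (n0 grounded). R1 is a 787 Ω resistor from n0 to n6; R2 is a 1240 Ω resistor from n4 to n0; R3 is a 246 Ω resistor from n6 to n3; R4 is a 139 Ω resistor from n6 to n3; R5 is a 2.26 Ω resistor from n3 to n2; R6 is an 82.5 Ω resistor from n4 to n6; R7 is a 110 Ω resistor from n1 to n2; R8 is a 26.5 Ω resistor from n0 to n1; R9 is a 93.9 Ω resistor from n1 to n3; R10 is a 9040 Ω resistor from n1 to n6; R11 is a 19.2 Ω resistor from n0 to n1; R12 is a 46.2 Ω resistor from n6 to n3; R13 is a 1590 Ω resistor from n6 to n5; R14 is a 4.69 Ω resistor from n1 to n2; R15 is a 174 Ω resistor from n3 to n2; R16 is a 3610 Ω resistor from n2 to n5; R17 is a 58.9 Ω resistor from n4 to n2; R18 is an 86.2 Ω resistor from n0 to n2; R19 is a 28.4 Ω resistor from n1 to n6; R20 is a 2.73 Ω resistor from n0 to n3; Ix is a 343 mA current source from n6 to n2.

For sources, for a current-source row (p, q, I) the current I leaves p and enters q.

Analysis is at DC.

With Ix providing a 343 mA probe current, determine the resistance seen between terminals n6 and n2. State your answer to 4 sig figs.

R_eq = 14.31 Ω

Element admittances at DC:
  Y(R1) = 0.001271 S between n0,n6
  Y(R2) = 0.0008065 S between n4,n0
  Y(R3) = 0.004065 S between n6,n3
  Y(R4) = 0.007194 S between n6,n3
  Y(R5) = 0.4425 S between n3,n2
  Y(R6) = 0.01212 S between n4,n6
  Y(R7) = 0.009091 S between n1,n2
  Y(R8) = 0.03774 S between n0,n1
  Y(R9) = 0.01065 S between n1,n3
  Y(R10) = 0.0001106 S between n1,n6
  Y(R11) = 0.05208 S between n0,n1
  Y(R12) = 0.02165 S between n6,n3
  Y(R13) = 0.0006289 S between n6,n5
  Y(R14) = 0.2132 S between n1,n2
  Y(R15) = 0.005747 S between n3,n2
  Y(R16) = 0.0002770 S between n2,n5
  Y(R17) = 0.01698 S between n4,n2
  Y(R18) = 0.01160 S between n0,n2
  Y(R19) = 0.03521 S between n1,n6
  Y(R20) = 0.3663 S between n0,n3
  Ix: injects 0.343 A into n2 (from n6)
Assemble and solve the 6×6 MNA system:
  V(n1)=-0.1759  V(n2)=0.4263  V(n3)=0.04865  V(n4)=-1.574  V(n5)=-2.981  V(n6)=-4.481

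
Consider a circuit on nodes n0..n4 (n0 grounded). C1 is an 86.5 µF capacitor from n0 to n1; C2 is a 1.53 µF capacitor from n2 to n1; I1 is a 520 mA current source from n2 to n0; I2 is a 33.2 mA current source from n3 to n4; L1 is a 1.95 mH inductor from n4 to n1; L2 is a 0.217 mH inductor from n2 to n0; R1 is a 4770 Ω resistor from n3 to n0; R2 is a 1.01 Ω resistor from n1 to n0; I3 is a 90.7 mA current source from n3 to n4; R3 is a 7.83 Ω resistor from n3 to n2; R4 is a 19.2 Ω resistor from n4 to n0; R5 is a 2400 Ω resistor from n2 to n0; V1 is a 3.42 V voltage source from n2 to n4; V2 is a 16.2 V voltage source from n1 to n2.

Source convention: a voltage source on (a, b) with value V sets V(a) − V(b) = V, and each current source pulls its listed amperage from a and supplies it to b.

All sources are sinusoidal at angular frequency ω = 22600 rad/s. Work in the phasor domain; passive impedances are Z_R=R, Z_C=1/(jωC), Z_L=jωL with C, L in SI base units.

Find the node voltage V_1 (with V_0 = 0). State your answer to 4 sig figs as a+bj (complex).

Apply KCL at each of the 4 non-ground nodes and solve the resulting linear system.
Node n1: branches {C1, C2, L1, R2, V2} → V_1 = -1.264-1.045j
Node n2: branches {C2, I1, L2, R3, R5, V1, V2} → V_2 = -17.46-1.045j
Node n3: branches {I2, R1, I3, R3} → V_3 = -18.40-1.044j
Node n4: branches {I2, L1, I3, R4, V1} → V_4 = -20.88-1.045j
Source currents: i(V1)=-1.212+0.3908j, i(V2)=-0.7920+3.391j

-1.264-1.045j V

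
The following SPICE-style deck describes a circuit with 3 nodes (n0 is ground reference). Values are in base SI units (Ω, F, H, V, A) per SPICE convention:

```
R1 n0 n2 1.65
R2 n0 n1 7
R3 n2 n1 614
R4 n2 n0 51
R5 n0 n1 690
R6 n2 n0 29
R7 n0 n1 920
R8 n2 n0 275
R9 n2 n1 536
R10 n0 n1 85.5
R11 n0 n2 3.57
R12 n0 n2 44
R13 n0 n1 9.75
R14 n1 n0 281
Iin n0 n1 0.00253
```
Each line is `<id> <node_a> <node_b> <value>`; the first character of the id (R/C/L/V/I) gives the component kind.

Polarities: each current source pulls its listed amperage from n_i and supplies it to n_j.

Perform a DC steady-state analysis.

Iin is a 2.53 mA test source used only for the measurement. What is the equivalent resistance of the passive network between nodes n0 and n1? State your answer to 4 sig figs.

Element admittances at DC:
  Y(R1) = 0.6061 S between n0,n2
  Y(R2) = 0.1429 S between n0,n1
  Y(R3) = 0.001629 S between n2,n1
  Y(R4) = 0.01961 S between n2,n0
  Y(R5) = 0.001449 S between n0,n1
  Y(R6) = 0.03448 S between n2,n0
  Y(R7) = 0.001087 S between n0,n1
  Y(R8) = 0.003636 S between n2,n0
  Y(R9) = 0.001866 S between n2,n1
  Y(R10) = 0.01170 S between n0,n1
  Y(R11) = 0.2801 S between n0,n2
  Y(R12) = 0.02273 S between n0,n2
  Y(R13) = 0.1026 S between n0,n1
  Y(R14) = 0.003559 S between n1,n0
  Iin: injects 0.00253 A into n1 (from n0)
Assemble and solve the 2×2 MNA system:
  V(n1)=0.009487  V(n2)=3.417e-05

R_eq = 3.750 Ω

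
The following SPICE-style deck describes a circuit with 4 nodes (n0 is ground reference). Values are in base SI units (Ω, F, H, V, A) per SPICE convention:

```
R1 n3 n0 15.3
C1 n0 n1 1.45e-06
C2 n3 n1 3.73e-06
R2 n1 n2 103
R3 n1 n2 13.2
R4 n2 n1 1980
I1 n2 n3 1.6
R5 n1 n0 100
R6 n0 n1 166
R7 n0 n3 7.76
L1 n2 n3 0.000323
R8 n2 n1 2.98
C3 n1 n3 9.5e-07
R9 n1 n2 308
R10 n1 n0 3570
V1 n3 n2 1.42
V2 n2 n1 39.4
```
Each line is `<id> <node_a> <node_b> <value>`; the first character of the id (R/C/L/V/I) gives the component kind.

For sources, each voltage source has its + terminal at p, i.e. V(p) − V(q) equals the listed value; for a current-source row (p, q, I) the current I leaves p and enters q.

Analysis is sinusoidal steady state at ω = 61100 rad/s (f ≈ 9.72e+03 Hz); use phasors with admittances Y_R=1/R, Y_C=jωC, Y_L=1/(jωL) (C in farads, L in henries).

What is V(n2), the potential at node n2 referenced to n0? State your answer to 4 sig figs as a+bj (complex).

Element admittances at ω=61100 rad/s:
  Y(R1) = 0.06536+0.000j S between n3,n0
  Y(C1) = 0.000+0.08860j S between n0,n1
  Y(C2) = 0.000+0.2279j S between n3,n1
  Y(R2) = 0.009709+0.000j S between n1,n2
  Y(R3) = 0.07576+0.000j S between n1,n2
  Y(R4) = 0.0005051+0.000j S between n2,n1
  I1: injects 1.6 A into n3 (from n2)
  Y(R5) = 0.01000+0.000j S between n1,n0
  Y(R6) = 0.006024+0.000j S between n0,n1
  Y(R7) = 0.1289+0.000j S between n0,n3
  Y(L1) = 0.000-0.05067j S between n2,n3
  Y(R8) = 0.3356+0.000j S between n2,n1
  Y(C3) = 0.000+0.05804j S between n1,n3
  Y(R9) = 0.003247+0.000j S between n1,n2
  Y(R10) = 0.0002801+0.000j S between n1,n0
  V1: constraint V(n3)−V(n2) = 1.42
  V2: constraint V(n2)−V(n1) = 39.4
Assemble and solve the 5×5 MNA system:
  V(n1)=-31.99+13.46j  V(n2)=7.407+13.46j  V(n3)=8.827+13.46j
  i(V1)=-0.1144-14.22j  i(V2)=-18.45-14.29j

7.407+13.46j V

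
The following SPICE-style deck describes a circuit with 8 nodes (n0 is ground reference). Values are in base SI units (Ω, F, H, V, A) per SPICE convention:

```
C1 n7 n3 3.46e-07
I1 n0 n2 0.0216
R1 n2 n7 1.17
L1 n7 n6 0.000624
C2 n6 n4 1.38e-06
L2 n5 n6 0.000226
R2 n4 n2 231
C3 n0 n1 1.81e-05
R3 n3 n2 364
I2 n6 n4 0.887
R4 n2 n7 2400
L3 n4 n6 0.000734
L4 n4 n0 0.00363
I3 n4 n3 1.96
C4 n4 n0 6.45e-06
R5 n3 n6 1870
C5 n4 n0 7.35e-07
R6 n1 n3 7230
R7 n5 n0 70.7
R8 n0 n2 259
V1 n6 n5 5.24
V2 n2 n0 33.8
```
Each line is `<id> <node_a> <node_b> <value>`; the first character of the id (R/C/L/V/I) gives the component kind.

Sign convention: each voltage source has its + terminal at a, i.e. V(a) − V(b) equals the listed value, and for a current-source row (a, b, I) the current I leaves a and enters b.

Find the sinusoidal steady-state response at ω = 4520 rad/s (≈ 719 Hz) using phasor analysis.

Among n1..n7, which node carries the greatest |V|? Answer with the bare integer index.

3

Element admittances at ω=4520 rad/s:
  Y(C1) = 0.000+0.001564j S between n7,n3
  I1: injects 0.0216 A into n2 (from n0)
  Y(R1) = 0.8547+0.000j S between n2,n7
  Y(L1) = 0.000-0.3545j S between n7,n6
  Y(C2) = 0.000+0.006238j S between n6,n4
  Y(L2) = 0.000-0.9789j S between n5,n6
  Y(R2) = 0.004329+0.000j S between n4,n2
  Y(C3) = 0.000+0.08181j S between n0,n1
  Y(R3) = 0.002747+0.000j S between n3,n2
  I2: injects 0.887 A into n4 (from n6)
  Y(R4) = 0.0004167+0.000j S between n2,n7
  Y(L3) = 0.000-0.3014j S between n4,n6
  Y(L4) = 0.000-0.06095j S between n4,n0
  I3: injects 1.96 A into n3 (from n4)
  Y(C4) = 0.000+0.02915j S between n4,n0
  Y(R5) = 0.0005348+0.000j S between n3,n6
  Y(C5) = 0.000+0.003322j S between n4,n0
  Y(R6) = 0.0001383+0.000j S between n1,n3
  Y(R7) = 0.01414+0.000j S between n5,n0
  Y(R8) = 0.003861+0.000j S between n0,n2
  V1: constraint V(n6)−V(n5) = 5.24
  V2: constraint V(n2)−V(n0) = 33.8
Assemble and solve the 9×9 MNA system:
  V(n1)=-0.3651-0.8543j  V(n2)=33.80+0.000j  V(n3)=504.9-216.8j  V(n4)=27.24-6.398j  V(n5)=24.72-3.476j  V(n6)=29.96-3.476j  V(n7)=32.04+1.728j
  i(V1)=0.3496+5.080j  i(V2)=-0.3463+0.8545j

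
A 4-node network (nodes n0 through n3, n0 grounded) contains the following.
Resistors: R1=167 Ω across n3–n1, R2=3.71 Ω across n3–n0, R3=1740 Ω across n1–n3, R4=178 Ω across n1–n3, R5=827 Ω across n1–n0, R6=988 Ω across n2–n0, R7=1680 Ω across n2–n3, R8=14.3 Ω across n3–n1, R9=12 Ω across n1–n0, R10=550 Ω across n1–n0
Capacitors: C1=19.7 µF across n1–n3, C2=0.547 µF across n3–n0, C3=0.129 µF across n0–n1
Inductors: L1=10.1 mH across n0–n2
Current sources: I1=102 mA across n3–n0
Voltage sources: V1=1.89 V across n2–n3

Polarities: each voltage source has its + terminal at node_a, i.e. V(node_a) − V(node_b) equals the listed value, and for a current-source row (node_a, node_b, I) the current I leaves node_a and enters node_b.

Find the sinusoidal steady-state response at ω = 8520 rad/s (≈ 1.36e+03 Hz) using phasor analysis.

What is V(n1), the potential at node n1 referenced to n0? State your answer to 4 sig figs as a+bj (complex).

-0.2479-0.01832j V

Apply KCL at each of the 3 non-ground nodes and solve the resulting linear system.
Node n1: branches {R1, C1, R3, R4, R5, R8, R9, R10, C3} → V_1 = -0.2479-0.01832j
Node n2: branches {R6, R7, L1, V1} → V_2 = 1.583+0.08013j
Node n3: branches {R1, R2, C1, R3, R4, C2, R7, R8, I1, V1} → V_3 = -0.3071+0.08013j
Source currents: i(V1)=-0.003658+0.01831j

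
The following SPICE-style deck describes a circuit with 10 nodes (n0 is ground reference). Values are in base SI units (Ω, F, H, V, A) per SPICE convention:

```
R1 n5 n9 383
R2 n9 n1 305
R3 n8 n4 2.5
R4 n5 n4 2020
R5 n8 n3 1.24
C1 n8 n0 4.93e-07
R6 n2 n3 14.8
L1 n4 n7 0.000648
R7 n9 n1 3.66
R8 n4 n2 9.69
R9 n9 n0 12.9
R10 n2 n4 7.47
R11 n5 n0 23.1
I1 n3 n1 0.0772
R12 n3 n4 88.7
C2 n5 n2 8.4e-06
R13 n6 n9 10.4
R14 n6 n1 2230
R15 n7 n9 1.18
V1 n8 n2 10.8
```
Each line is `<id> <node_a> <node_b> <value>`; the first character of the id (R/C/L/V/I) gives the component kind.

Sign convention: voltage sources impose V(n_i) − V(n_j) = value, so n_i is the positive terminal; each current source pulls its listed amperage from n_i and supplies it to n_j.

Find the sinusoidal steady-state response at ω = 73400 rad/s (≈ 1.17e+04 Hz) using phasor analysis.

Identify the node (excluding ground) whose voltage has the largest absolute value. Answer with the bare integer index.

8

Apply KCL at each of the 9 non-ground nodes and solve the resulting linear system.
Node n1: branches {R2, R7, I1, R14} → V_1 = 0.3981-0.9450j
Node n2: branches {R6, R8, R10, C2, V1} → V_2 = -3.786-3.906j
Node n3: branches {R5, R6, I1, R12} → V_3 = 6.053-3.905j
Node n4: branches {R3, R4, L1, R8, R10, R12} → V_4 = 3.134-3.807j
Node n5: branches {R1, R4, R11, C2} → V_5 = -3.479-4.171j
Node n6: branches {R13, R14} → V_6 = 0.1206-0.9450j
Node n7: branches {L1, R15} → V_7 = 0.05023-1.021j
Node n8: branches {R3, R5, C1, V1} → V_8 = 7.014-3.906j
Node n9: branches {R1, R2, R7, R9, R13, R15} → V_9 = 0.1193-0.9450j
Source currents: i(V1)=-2.468-0.2129j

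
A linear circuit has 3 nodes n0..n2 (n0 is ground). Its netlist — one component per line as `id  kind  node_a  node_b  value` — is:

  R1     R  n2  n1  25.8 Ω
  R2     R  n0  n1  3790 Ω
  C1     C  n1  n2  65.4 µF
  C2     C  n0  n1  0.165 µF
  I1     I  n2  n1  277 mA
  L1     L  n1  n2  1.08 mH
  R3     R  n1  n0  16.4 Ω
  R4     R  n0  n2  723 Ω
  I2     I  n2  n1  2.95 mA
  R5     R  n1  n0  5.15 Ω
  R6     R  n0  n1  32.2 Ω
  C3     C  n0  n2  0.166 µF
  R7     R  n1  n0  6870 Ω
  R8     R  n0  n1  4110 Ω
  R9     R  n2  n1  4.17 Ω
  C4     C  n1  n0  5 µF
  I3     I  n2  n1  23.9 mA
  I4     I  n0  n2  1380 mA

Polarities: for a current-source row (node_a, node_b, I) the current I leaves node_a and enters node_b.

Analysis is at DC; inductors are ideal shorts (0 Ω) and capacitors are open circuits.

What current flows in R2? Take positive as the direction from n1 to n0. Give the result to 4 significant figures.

Element admittances at DC:
  Y(R1) = 0.03876 S between n2,n1
  Y(R2) = 0.0002639 S between n0,n1
  Y(C1) = 0.000 S between n1,n2
  Y(C2) = 0.000 S between n0,n1
  I1: injects 0.277 A into n1 (from n2)
  L1: short n1↔n2 (DC inductor)
  Y(R3) = 0.06098 S between n1,n0
  Y(R4) = 0.001383 S between n0,n2
  I2: injects 0.00295 A into n1 (from n2)
  Y(R5) = 0.1942 S between n1,n0
  Y(R6) = 0.03106 S between n0,n1
  Y(C3) = 0.000 S between n0,n2
  Y(R7) = 0.0001456 S between n1,n0
  Y(R8) = 0.0002433 S between n0,n1
  Y(R9) = 0.2398 S between n2,n1
  Y(C4) = 0.000 S between n1,n0
  I3: injects 0.0239 A into n1 (from n2)
  I4: injects 1.38 A into n2 (from n0)
Assemble and solve the 3×3 MNA system:
  V(n1)=4.788  V(n2)=4.788
  i(L1)=-1.070

0.001263 A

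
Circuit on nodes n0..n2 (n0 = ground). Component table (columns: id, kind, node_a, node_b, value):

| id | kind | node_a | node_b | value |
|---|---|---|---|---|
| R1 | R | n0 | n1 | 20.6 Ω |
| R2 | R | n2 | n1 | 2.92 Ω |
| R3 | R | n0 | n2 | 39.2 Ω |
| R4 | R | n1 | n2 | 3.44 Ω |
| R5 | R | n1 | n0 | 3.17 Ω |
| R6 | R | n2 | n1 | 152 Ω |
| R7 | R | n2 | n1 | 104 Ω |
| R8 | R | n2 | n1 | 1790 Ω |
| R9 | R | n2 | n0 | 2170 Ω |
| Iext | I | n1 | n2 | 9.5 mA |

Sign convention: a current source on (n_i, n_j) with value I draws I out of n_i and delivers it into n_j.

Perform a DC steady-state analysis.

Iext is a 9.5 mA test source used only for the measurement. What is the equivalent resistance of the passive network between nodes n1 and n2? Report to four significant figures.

Apply KCL at each of the 2 non-ground nodes and solve the resulting linear system.
Node n1: branches {R1, R2, R4, R5, R6, R7, R8, Iext} → V_1 = -0.0009385
Node n2: branches {R2, R3, R4, R6, R7, R8, R9, Iext} → V_2 = 0.01315

R_eq = 1.483 Ω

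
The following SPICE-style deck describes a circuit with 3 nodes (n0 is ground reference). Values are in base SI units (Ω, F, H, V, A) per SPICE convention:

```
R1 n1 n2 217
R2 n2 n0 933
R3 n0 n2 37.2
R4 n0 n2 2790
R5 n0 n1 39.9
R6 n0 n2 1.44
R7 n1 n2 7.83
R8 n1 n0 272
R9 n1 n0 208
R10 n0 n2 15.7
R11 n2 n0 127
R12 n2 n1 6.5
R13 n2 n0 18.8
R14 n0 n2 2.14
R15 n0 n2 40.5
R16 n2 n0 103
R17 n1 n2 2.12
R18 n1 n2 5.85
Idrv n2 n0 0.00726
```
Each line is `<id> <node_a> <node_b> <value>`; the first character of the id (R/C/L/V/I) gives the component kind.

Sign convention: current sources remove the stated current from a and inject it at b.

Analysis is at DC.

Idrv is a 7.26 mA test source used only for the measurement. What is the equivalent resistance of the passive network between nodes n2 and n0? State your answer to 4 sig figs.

Element admittances at DC:
  Y(R1) = 0.004608 S between n1,n2
  Y(R2) = 0.001072 S between n2,n0
  Y(R3) = 0.02688 S between n0,n2
  Y(R4) = 0.0003584 S between n0,n2
  Y(R5) = 0.02506 S between n0,n1
  Y(R6) = 0.6944 S between n0,n2
  Y(R7) = 0.1277 S between n1,n2
  Y(R8) = 0.003676 S between n1,n0
  Y(R9) = 0.004808 S between n1,n0
  Y(R10) = 0.06369 S between n0,n2
  Y(R11) = 0.007874 S between n2,n0
  Y(R12) = 0.1538 S between n2,n1
  Y(R13) = 0.05319 S between n2,n0
  Y(R14) = 0.4673 S between n0,n2
  Y(R15) = 0.02469 S between n0,n2
  Y(R16) = 0.009709 S between n2,n0
  Y(R17) = 0.4717 S between n1,n2
  Y(R18) = 0.1709 S between n1,n2
  Idrv: injects 0.00726 A into n0 (from n2)
Assemble and solve the 2×2 MNA system:
  V(n1)=-0.005072  V(n2)=-0.005255

R_eq = 0.7238 Ω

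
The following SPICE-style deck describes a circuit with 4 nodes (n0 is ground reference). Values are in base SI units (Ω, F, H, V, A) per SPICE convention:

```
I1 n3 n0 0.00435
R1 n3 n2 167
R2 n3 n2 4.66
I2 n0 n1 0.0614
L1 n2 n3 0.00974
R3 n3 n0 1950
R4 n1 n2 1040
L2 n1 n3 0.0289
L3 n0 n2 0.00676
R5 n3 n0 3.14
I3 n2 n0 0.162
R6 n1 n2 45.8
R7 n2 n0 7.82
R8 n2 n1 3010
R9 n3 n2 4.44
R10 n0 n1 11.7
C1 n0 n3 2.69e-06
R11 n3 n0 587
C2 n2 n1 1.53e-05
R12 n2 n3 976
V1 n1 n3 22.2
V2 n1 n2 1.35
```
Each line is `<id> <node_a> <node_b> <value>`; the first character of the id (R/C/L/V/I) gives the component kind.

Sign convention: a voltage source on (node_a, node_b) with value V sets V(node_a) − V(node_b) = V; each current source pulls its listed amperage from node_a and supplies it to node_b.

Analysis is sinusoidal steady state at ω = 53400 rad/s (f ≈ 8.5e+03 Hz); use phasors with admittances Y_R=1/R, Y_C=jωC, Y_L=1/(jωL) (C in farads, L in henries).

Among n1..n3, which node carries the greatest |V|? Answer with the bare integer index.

Apply KCL at each of the 3 non-ground nodes and solve the resulting linear system.
Node n1: branches {I2, R4, L2, R6, R8, R10, C2, V1, V2} → V_1 = 14.05+2.257j
Node n2: branches {R1, R2, L1, R4, L3, I3, R6, R7, R8, R9, C2, R12, V2} → V_2 = 12.70+2.257j
Node n3: branches {I1, R1, R2, L1, R3, L2, R5, R9, C1, R11, R12, V1} → V_3 = -8.147+2.257j
Source currents: i(V1)=-12.25-0.3919j, i(V2)=11.08-0.8896j

1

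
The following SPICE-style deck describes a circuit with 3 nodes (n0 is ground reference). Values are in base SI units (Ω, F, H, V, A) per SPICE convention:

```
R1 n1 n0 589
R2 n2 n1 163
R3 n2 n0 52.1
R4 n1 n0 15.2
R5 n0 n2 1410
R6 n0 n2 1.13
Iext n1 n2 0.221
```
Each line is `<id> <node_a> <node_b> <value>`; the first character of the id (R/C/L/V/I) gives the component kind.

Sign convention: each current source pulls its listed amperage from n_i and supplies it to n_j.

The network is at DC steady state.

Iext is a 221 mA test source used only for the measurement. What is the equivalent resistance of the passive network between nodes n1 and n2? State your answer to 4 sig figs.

R_eq = 14.51 Ω

MNA unknowns: 2 node voltages V₁..V_2
R1: Y=0.001698 on G[1,0]
R2: Y=0.006135 on G[2,1]
R3: Y=0.01919 on G[2,0]
R4: Y=0.06579 on G[1,0]
R5: Y=0.0007092 on G[0,2]
R6: Y=0.8850 on G[0,2]
Iext: z[1]−=0.221, z[2]+=0.221
solve → V1=-2.983, V2=0.2225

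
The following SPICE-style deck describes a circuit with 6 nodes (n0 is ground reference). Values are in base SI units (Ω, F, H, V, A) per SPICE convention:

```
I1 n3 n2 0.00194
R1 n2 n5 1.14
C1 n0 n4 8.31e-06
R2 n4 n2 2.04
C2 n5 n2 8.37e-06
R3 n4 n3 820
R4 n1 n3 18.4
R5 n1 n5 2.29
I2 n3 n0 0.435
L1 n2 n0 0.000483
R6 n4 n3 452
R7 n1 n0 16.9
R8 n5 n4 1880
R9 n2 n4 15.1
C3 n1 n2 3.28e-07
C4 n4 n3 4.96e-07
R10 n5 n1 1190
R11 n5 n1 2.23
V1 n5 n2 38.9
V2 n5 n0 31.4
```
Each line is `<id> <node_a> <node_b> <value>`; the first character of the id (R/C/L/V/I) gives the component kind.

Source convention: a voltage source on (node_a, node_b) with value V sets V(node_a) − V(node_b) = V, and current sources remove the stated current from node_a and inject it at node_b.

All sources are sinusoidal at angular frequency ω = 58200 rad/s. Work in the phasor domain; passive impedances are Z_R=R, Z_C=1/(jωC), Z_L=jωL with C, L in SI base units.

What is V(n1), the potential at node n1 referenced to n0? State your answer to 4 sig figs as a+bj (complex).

28.50-1.174j V

MNA unknowns: 5 node voltages V₁..V_5 plus 2 source currents (V1, V2)
I1: z[3]−=0.00194, z[2]+=0.00194
R1: Y=0.8772+0.000j on G[2,5]
C1: Y=0.000+0.4836j on G[0,4]
R2: Y=0.4902+0.000j on G[4,2]
C2: Y=0.000+0.4871j on G[5,2]
R3: Y=0.001220+0.000j on G[4,3]
R4: Y=0.05435+0.000j on G[1,3]
R5: Y=0.4367+0.000j on G[1,5]
I2: z[3]−=0.435, z[0]+=0.435
L1: Y=0.000-0.03557j on G[2,0]
R6: Y=0.002212+0.000j on G[4,3]
R7: Y=0.05917+0.000j on G[1,0]
R8: Y=0.0005319+0.000j on G[5,4]
R9: Y=0.06623+0.000j on G[2,4]
C3: Y=0.000+0.01909j on G[1,2]
C4: Y=0.000+0.02887j on G[4,3]
R10: Y=0.0008403+0.000j on G[5,1]
R11: Y=0.4484+0.000j on G[5,1]
V1: row V5−V2=38.9, i_V1 at 5,2
V2: row V5−V0=31.4, i_V2 at 5,0
solve → V1=28.50-1.174j, V2=-7.500+0.000j, V3=12.70-8.947j, V4=-3.447+3.752j, V5=31.40+0.000j
aux → i_V1=-36.40-21.46j, i_V2=-0.3069+1.470j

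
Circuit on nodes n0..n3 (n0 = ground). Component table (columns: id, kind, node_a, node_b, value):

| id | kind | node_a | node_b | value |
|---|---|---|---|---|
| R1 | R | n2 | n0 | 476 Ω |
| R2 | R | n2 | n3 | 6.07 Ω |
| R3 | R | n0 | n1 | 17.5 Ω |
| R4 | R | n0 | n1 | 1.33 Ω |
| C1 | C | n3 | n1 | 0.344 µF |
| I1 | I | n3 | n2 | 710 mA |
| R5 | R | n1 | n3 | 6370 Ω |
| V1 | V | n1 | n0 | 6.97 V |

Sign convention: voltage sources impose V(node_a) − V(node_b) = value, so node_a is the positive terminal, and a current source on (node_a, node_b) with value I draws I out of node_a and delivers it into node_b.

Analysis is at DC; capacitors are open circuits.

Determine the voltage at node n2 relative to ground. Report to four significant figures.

0.7836 V

Element admittances at DC:
  Y(R1) = 0.002101 S between n2,n0
  Y(R2) = 0.1647 S between n2,n3
  Y(R3) = 0.05714 S between n0,n1
  Y(R4) = 0.7519 S between n0,n1
  Y(C1) = 0.000 S between n3,n1
  I1: injects 0.71 A into n2 (from n3)
  Y(R5) = 0.0001570 S between n1,n3
  V1: constraint V(n1)−V(n0) = 6.97
Assemble and solve the 4×4 MNA system:
  V(n1)=6.970  V(n2)=0.7836  V(n3)=-3.516
  i(V1)=-5.641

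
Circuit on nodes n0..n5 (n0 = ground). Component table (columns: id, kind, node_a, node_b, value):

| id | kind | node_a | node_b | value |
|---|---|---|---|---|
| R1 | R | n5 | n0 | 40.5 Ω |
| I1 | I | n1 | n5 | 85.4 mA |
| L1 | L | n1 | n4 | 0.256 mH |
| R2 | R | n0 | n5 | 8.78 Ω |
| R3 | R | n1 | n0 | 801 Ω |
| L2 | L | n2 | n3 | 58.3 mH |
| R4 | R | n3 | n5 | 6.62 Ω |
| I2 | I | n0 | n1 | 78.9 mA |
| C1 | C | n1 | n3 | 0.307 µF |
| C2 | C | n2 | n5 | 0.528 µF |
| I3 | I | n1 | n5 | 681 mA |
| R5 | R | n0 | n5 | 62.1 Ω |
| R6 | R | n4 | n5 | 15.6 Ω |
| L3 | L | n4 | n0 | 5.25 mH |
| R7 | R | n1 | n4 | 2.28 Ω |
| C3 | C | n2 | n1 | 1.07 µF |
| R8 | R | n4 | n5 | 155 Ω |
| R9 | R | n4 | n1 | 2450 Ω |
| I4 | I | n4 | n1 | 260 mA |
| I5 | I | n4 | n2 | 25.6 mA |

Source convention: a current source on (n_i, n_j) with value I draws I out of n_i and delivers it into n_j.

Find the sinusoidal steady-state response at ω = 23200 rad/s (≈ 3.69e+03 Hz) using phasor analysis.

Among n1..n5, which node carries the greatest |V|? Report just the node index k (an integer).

1

MNA unknowns: 5 node voltages V₁..V_5
R1: Y=0.02469+0.000j on G[5,0]
I1: z[1]−=0.0854, z[5]+=0.0854
L1: Y=0.000-0.1684j on G[1,4]
R2: Y=0.1139+0.000j on G[0,5]
R3: Y=0.001248+0.000j on G[1,0]
L2: Y=0.000-0.0007393j on G[2,3]
R4: Y=0.1511+0.000j on G[3,5]
I2: z[0]−=0.0789, z[1]+=0.0789
C1: Y=0.000+0.007122j on G[1,3]
C2: Y=0.000+0.01225j on G[2,5]
I3: z[1]−=0.681, z[5]+=0.681
R5: Y=0.01610+0.000j on G[0,5]
R6: Y=0.06410+0.000j on G[4,5]
L3: Y=0.000-0.008210j on G[4,0]
R7: Y=0.4386+0.000j on G[1,4]
C3: Y=0.000+0.02482j on G[2,1]
R8: Y=0.006452+0.000j on G[4,5]
R9: Y=0.0004082+0.000j on G[4,1]
I4: z[4]−=0.26, z[1]+=0.26
I5: z[4]−=0.0256, z[2]+=0.0256
solve → V1=-9.788+0.6783j, V2=-6.510-0.3837j, V3=0.4809-0.9289j, V4=-8.921+0.6607j, V5=0.5540-0.4790j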